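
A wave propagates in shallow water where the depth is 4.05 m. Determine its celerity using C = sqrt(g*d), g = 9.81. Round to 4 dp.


Using the shallow-water approximation:
C = sqrt(g * d) = sqrt(9.81 * 4.05)
C = sqrt(39.7305)
C = 6.3032 m/s

6.3032


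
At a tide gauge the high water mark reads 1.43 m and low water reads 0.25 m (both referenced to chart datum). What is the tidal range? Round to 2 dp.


Tidal range = High water - Low water
Tidal range = 1.43 - (0.25)
Tidal range = 1.18 m

1.18


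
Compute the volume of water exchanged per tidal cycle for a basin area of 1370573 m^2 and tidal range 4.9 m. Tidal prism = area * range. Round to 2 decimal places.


Tidal prism = Area * Tidal range
P = 1370573 * 4.9
P = 6715807.70 m^3

6715807.70


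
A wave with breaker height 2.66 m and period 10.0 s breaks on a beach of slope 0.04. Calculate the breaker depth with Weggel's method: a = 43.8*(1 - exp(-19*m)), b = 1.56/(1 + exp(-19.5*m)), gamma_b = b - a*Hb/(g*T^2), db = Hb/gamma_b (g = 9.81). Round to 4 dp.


a = 43.8 * (1 - exp(-19 * m))
exp(-19 * 0.04) = exp(-0.7600) = 0.467666
a = 43.8 * (1 - 0.467666) = 23.316210
b = 1.56 / (1 + exp(-19.5 * m))
exp(-19.5 * 0.04) = exp(-0.7800) = 0.458406
b = 1.56 / (1 + 0.458406) = 1.069661
Hb / (g * T^2) = 2.66 / (9.81 * 10.0^2) = 2.66 / 981.0000 = 0.00271152
gamma_b = b - a * Hb/(g*T^2) = 1.069661 - 23.316210 * 0.00271152 = 1.006439
db = Hb / gamma_b = 2.66 / 1.006439
db = 2.6430 m

2.6430


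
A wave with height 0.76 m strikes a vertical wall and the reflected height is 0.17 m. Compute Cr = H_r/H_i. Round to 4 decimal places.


Cr = H_r / H_i
Cr = 0.17 / 0.76
Cr = 0.2237

0.2237


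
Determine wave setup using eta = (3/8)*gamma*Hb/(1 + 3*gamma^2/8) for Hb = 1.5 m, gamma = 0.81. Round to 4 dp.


eta = (3/8) * gamma * Hb / (1 + 3*gamma^2/8)
Numerator = (3/8) * 0.81 * 1.5 = 0.455625
Denominator = 1 + 3*0.81^2/8 = 1 + 0.246038 = 1.246038
eta = 0.455625 / 1.246038
eta = 0.3657 m

0.3657


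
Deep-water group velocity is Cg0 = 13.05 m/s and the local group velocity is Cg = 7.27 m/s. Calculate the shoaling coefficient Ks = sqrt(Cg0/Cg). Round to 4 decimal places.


Ks = sqrt(Cg0 / Cg)
Ks = sqrt(13.05 / 7.27)
Ks = sqrt(1.7950)
Ks = 1.3398

1.3398


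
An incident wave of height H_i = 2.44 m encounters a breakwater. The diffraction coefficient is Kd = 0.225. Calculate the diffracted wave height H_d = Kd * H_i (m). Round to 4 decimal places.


H_d = Kd * H_i
H_d = 0.225 * 2.44
H_d = 0.5490 m

0.5490


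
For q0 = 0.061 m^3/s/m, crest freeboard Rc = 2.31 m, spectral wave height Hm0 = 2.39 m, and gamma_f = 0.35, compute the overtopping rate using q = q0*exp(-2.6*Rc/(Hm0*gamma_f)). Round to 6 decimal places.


q = q0 * exp(-2.6 * Rc / (Hm0 * gamma_f))
Exponent = -2.6 * 2.31 / (2.39 * 0.35)
= -2.6 * 2.31 / 0.8365
= -7.179916
exp(-7.179916) = 0.000762
q = 0.061 * 0.000762
q = 0.000046 m^3/s/m

0.000046


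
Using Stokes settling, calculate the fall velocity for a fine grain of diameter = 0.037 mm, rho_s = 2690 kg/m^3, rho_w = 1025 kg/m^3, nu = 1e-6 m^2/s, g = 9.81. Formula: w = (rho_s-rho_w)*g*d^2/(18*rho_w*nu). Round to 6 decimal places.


w = (rho_s - rho_w) * g * d^2 / (18 * rho_w * nu)
d = 0.037 mm = 0.000037 m
rho_s - rho_w = 2690 - 1025 = 1665
Numerator = 1665 * 9.81 * (0.000037)^2 = 0.000022360767
Denominator = 18 * 1025 * 1e-6 = 0.018450
w = 0.001212 m/s

0.001212


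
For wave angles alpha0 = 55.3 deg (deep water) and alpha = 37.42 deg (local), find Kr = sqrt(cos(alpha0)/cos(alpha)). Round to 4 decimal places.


Kr = sqrt(cos(alpha0) / cos(alpha))
cos(55.3) = 0.569280
cos(37.42) = 0.794203
Kr = sqrt(0.569280 / 0.794203)
Kr = sqrt(0.716794)
Kr = 0.8466

0.8466


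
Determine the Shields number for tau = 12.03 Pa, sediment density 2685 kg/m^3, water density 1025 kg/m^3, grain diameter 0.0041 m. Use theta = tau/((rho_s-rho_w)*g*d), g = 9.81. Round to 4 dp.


theta = tau / ((rho_s - rho_w) * g * d)
rho_s - rho_w = 2685 - 1025 = 1660
Denominator = 1660 * 9.81 * 0.0041 = 66.766860
theta = 12.03 / 66.766860
theta = 0.1802

0.1802


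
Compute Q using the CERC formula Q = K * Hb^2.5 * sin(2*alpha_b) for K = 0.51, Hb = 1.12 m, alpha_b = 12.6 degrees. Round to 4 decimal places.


Q = K * Hb^2.5 * sin(2 * alpha_b)
Hb^2.5 = 1.12^2.5 = 1.327532
sin(2 * 12.6) = sin(25.2) = 0.425779
Q = 0.51 * 1.327532 * 0.425779
Q = 0.2883 m^3/s

0.2883


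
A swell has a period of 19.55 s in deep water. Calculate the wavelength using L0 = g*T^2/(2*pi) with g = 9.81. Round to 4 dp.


L0 = g * T^2 / (2 * pi)
L0 = 9.81 * 19.55^2 / (2 * pi)
L0 = 9.81 * 382.2025 / 6.28319
L0 = 3749.4065 / 6.28319
L0 = 596.7366 m

596.7366


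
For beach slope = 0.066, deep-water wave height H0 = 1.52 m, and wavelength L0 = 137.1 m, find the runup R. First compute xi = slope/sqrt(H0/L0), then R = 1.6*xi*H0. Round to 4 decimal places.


xi = slope / sqrt(H0/L0)
H0/L0 = 1.52/137.1 = 0.011087
sqrt(0.011087) = 0.105294
xi = 0.066 / 0.105294 = 0.626817
R = 1.6 * xi * H0 = 1.6 * 0.626817 * 1.52
R = 1.5244 m

1.5244


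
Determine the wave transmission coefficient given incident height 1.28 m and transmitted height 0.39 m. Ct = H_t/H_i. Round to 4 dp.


Ct = H_t / H_i
Ct = 0.39 / 1.28
Ct = 0.3047

0.3047


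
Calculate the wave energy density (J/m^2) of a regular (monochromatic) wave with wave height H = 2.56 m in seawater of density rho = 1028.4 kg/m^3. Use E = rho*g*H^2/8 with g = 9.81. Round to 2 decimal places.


E = (1/8) * rho * g * H^2
E = (1/8) * 1028.4 * 9.81 * 2.56^2
E = 0.125 * 1028.4 * 9.81 * 6.5536
E = 8264.58 J/m^2

8264.58


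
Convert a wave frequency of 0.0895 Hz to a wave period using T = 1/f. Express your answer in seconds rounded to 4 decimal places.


T = 1 / f
T = 1 / 0.0895
T = 11.1732 s

11.1732


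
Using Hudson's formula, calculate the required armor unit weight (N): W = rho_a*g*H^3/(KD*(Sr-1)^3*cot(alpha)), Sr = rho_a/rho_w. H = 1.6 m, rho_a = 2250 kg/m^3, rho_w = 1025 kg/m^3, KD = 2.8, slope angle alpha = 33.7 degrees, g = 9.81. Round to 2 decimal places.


Sr = rho_a / rho_w = 2250 / 1025 = 2.195122
(Sr - 1) = 1.195122
(Sr - 1)^3 = 1.707012
cot(33.7) = 1 / tan(33.7) = 1 / 0.666917 = 1.499437
Numerator = 2250 * 9.81 * 1.6^3 = 90408.9600
Denominator = 2.8 * 1.707012 * 1.499437 = 7.166760
W = 90408.9600 / 7.166760
W = 12615.04 N

12615.04


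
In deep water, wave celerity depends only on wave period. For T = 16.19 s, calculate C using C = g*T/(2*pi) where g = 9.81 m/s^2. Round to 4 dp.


We use the deep-water celerity formula:
C = g * T / (2 * pi)
C = 9.81 * 16.19 / (2 * 3.14159...)
C = 158.823900 / 6.283185
C = 25.2776 m/s

25.2776


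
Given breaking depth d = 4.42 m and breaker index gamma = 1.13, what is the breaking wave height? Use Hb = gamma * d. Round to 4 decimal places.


Hb = gamma * d
Hb = 1.13 * 4.42
Hb = 4.9946 m

4.9946


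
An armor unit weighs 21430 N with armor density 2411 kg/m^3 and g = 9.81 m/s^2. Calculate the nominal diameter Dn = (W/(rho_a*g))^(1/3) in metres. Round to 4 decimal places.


V = W / (rho_a * g)
V = 21430 / (2411 * 9.81)
V = 21430 / 23651.91
V = 0.906058 m^3
Dn = V^(1/3) = 0.906058^(1/3)
Dn = 0.9677 m

0.9677


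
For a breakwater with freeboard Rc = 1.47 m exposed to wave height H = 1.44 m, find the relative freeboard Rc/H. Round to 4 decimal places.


Relative freeboard = Rc / H
= 1.47 / 1.44
= 1.0208

1.0208


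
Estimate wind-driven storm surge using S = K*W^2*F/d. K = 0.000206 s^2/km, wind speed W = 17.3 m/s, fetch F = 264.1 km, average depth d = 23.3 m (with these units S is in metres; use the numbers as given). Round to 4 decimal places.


S = K * W^2 * F / d
W^2 = 17.3^2 = 299.29
S = 0.000206 * 299.29 * 264.1 / 23.3
Numerator = 0.000206 * 299.29 * 264.1 = 16.282753
S = 16.282753 / 23.3 = 0.6988 m

0.6988


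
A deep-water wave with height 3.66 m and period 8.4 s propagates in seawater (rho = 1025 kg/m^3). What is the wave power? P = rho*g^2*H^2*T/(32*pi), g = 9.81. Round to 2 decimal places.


P = rho * g^2 * H^2 * T / (32 * pi)
P = 1025 * 9.81^2 * 3.66^2 * 8.4 / (32 * pi)
P = 1025 * 96.2361 * 13.3956 * 8.4 / 100.53096
P = 110408.75 W/m

110408.75


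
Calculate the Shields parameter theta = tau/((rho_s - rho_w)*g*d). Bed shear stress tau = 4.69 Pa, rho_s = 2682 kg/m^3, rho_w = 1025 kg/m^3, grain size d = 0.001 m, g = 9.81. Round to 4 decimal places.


theta = tau / ((rho_s - rho_w) * g * d)
rho_s - rho_w = 2682 - 1025 = 1657
Denominator = 1657 * 9.81 * 0.001 = 16.255170
theta = 4.69 / 16.255170
theta = 0.2885

0.2885


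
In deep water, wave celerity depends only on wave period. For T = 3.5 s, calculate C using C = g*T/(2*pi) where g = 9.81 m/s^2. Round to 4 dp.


We use the deep-water celerity formula:
C = g * T / (2 * pi)
C = 9.81 * 3.5 / (2 * 3.14159...)
C = 34.335000 / 6.283185
C = 5.4646 m/s

5.4646


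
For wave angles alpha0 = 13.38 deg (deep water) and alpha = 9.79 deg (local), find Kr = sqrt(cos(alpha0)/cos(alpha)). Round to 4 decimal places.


Kr = sqrt(cos(alpha0) / cos(alpha))
cos(13.38) = 0.972857
cos(9.79) = 0.985438
Kr = sqrt(0.972857 / 0.985438)
Kr = sqrt(0.987233)
Kr = 0.9936

0.9936


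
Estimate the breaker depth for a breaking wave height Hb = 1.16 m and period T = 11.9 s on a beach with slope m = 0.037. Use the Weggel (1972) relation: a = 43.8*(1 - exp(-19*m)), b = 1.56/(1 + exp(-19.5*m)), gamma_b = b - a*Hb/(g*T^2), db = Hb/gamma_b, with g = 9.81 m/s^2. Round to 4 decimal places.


a = 43.8 * (1 - exp(-19 * m))
exp(-19 * 0.037) = exp(-0.7030) = 0.495098
a = 43.8 * (1 - 0.495098) = 22.114717
b = 1.56 / (1 + exp(-19.5 * m))
exp(-19.5 * 0.037) = exp(-0.7215) = 0.486023
b = 1.56 / (1 + 0.486023) = 1.049782
Hb / (g * T^2) = 1.16 / (9.81 * 11.9^2) = 1.16 / 1389.1941 = 0.00083502
gamma_b = b - a * Hb/(g*T^2) = 1.049782 - 22.114717 * 0.00083502 = 1.031316
db = Hb / gamma_b = 1.16 / 1.031316
db = 1.1248 m

1.1248


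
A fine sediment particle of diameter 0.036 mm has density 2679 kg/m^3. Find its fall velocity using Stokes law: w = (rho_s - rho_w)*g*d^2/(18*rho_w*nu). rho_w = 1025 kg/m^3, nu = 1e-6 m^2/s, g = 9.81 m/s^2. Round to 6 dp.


w = (rho_s - rho_w) * g * d^2 / (18 * rho_w * nu)
d = 0.036 mm = 0.000036 m
rho_s - rho_w = 2679 - 1025 = 1654
Numerator = 1654 * 9.81 * (0.000036)^2 = 0.000021028559
Denominator = 18 * 1025 * 1e-6 = 0.018450
w = 0.001140 m/s

0.001140


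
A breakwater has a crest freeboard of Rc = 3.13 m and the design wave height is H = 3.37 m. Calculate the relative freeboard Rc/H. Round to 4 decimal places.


Relative freeboard = Rc / H
= 3.13 / 3.37
= 0.9288

0.9288


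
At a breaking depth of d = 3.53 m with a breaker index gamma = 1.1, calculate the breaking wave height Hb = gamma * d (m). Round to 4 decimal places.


Hb = gamma * d
Hb = 1.1 * 3.53
Hb = 3.8830 m

3.8830


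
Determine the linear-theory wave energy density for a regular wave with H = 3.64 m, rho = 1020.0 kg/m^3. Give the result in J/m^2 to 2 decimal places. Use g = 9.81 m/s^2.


E = (1/8) * rho * g * H^2
E = (1/8) * 1020.0 * 9.81 * 3.64^2
E = 0.125 * 1020.0 * 9.81 * 13.2496
E = 16572.27 J/m^2

16572.27


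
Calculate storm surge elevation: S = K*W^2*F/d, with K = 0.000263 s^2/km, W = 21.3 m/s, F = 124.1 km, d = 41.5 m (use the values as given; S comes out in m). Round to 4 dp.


S = K * W^2 * F / d
W^2 = 21.3^2 = 453.69
S = 0.000263 * 453.69 * 124.1 / 41.5
Numerator = 0.000263 * 453.69 * 124.1 = 14.807670
S = 14.807670 / 41.5 = 0.3568 m

0.3568


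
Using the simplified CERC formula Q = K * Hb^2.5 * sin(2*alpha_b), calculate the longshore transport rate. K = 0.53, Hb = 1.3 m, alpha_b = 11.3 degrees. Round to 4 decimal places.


Q = K * Hb^2.5 * sin(2 * alpha_b)
Hb^2.5 = 1.3^2.5 = 1.926896
sin(2 * 11.3) = sin(22.6) = 0.384295
Q = 0.53 * 1.926896 * 0.384295
Q = 0.3925 m^3/s

0.3925


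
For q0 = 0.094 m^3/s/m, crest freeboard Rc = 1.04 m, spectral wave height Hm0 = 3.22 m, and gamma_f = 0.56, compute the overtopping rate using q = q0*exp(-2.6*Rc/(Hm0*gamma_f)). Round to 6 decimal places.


q = q0 * exp(-2.6 * Rc / (Hm0 * gamma_f))
Exponent = -2.6 * 1.04 / (3.22 * 0.56)
= -2.6 * 1.04 / 1.8032
= -1.499556
exp(-1.499556) = 0.223229
q = 0.094 * 0.223229
q = 0.020984 m^3/s/m

0.020984


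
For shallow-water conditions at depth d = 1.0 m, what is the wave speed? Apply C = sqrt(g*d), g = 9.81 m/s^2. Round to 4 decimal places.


Using the shallow-water approximation:
C = sqrt(g * d) = sqrt(9.81 * 1.0)
C = sqrt(9.8100)
C = 3.1321 m/s

3.1321


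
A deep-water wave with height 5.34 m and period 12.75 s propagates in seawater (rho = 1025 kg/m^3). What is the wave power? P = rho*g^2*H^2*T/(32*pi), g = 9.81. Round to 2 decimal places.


P = rho * g^2 * H^2 * T / (32 * pi)
P = 1025 * 9.81^2 * 5.34^2 * 12.75 / (32 * pi)
P = 1025 * 96.2361 * 28.5156 * 12.75 / 100.53096
P = 356742.40 W/m

356742.40


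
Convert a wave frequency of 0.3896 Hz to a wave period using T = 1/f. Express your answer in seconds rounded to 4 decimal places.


T = 1 / f
T = 1 / 0.3896
T = 2.5667 s

2.5667


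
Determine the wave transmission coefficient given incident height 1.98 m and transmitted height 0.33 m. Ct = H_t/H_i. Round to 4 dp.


Ct = H_t / H_i
Ct = 0.33 / 1.98
Ct = 0.1667

0.1667


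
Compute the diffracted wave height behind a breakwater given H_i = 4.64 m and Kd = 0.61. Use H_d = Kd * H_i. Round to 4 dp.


H_d = Kd * H_i
H_d = 0.61 * 4.64
H_d = 2.8304 m

2.8304


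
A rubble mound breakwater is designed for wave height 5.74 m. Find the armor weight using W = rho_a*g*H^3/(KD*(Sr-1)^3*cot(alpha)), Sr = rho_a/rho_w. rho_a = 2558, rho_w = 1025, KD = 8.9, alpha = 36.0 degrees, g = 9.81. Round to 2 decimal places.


Sr = rho_a / rho_w = 2558 / 1025 = 2.495610
(Sr - 1) = 1.495610
(Sr - 1)^3 = 3.345453
cot(36.0) = 1 / tan(36.0) = 1 / 0.726543 = 1.376382
Numerator = 2558 * 9.81 * 5.74^3 = 4745754.0247
Denominator = 8.9 * 3.345453 * 1.376382 = 40.981121
W = 4745754.0247 / 40.981121
W = 115803.42 N

115803.42


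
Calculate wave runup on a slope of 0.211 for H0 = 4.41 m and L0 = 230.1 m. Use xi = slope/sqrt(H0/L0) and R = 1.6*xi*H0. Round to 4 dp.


xi = slope / sqrt(H0/L0)
H0/L0 = 4.41/230.1 = 0.019166
sqrt(0.019166) = 0.138440
xi = 0.211 / 0.138440 = 1.524128
R = 1.6 * xi * H0 = 1.6 * 1.524128 * 4.41
R = 10.7542 m

10.7542


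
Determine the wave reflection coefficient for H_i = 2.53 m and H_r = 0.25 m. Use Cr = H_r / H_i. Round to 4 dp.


Cr = H_r / H_i
Cr = 0.25 / 2.53
Cr = 0.0988

0.0988


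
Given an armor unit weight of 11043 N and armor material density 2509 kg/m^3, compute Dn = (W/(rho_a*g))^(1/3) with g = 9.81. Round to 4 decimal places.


V = W / (rho_a * g)
V = 11043 / (2509 * 9.81)
V = 11043 / 24613.29
V = 0.448660 m^3
Dn = V^(1/3) = 0.448660^(1/3)
Dn = 0.7655 m

0.7655


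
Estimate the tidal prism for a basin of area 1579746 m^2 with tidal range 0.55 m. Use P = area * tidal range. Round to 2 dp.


Tidal prism = Area * Tidal range
P = 1579746 * 0.55
P = 868860.30 m^3

868860.30


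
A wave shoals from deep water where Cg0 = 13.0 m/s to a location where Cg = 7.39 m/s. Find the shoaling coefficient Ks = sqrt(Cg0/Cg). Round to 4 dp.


Ks = sqrt(Cg0 / Cg)
Ks = sqrt(13.0 / 7.39)
Ks = sqrt(1.7591)
Ks = 1.3263

1.3263


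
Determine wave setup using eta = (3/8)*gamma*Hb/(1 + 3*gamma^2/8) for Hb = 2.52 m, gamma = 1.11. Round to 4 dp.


eta = (3/8) * gamma * Hb / (1 + 3*gamma^2/8)
Numerator = (3/8) * 1.11 * 2.52 = 1.048950
Denominator = 1 + 3*1.11^2/8 = 1 + 0.462038 = 1.462038
eta = 1.048950 / 1.462038
eta = 0.7175 m

0.7175


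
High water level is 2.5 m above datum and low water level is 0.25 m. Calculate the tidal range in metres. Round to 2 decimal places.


Tidal range = High water - Low water
Tidal range = 2.5 - (0.25)
Tidal range = 2.25 m

2.25


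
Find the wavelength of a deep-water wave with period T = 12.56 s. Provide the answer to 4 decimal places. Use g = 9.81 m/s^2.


L0 = g * T^2 / (2 * pi)
L0 = 9.81 * 12.56^2 / (2 * pi)
L0 = 9.81 * 157.7536 / 6.28319
L0 = 1547.5628 / 6.28319
L0 = 246.3023 m

246.3023


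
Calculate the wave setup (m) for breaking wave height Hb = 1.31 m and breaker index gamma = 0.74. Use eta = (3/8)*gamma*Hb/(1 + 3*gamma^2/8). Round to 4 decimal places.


eta = (3/8) * gamma * Hb / (1 + 3*gamma^2/8)
Numerator = (3/8) * 0.74 * 1.31 = 0.363525
Denominator = 1 + 3*0.74^2/8 = 1 + 0.205350 = 1.205350
eta = 0.363525 / 1.205350
eta = 0.3016 m

0.3016


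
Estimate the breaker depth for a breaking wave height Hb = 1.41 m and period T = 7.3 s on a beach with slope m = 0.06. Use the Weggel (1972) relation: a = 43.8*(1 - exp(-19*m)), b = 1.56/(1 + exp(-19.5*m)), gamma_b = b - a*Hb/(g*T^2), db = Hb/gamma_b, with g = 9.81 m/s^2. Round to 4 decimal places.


a = 43.8 * (1 - exp(-19 * m))
exp(-19 * 0.06) = exp(-1.1400) = 0.319819
a = 43.8 * (1 - 0.319819) = 29.791927
b = 1.56 / (1 + exp(-19.5 * m))
exp(-19.5 * 0.06) = exp(-1.1700) = 0.310367
b = 1.56 / (1 + 0.310367) = 1.190506
Hb / (g * T^2) = 1.41 / (9.81 * 7.3^2) = 1.41 / 522.7749 = 0.00269715
gamma_b = b - a * Hb/(g*T^2) = 1.190506 - 29.791927 * 0.00269715 = 1.110153
db = Hb / gamma_b = 1.41 / 1.110153
db = 1.2701 m

1.2701


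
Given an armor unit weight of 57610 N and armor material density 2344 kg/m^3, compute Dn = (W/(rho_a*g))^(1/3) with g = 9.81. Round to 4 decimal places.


V = W / (rho_a * g)
V = 57610 / (2344 * 9.81)
V = 57610 / 22994.64
V = 2.505366 m^3
Dn = V^(1/3) = 2.505366^(1/3)
Dn = 1.3582 m

1.3582


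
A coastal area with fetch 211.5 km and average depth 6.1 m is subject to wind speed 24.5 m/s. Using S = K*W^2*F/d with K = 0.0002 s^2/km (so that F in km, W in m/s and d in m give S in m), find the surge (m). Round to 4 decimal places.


S = K * W^2 * F / d
W^2 = 24.5^2 = 600.25
S = 0.0002 * 600.25 * 211.5 / 6.1
Numerator = 0.0002 * 600.25 * 211.5 = 25.390575
S = 25.390575 / 6.1 = 4.1624 m

4.1624


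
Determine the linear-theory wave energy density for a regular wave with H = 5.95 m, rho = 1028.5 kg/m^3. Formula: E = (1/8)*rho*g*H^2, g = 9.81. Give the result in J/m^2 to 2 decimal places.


E = (1/8) * rho * g * H^2
E = (1/8) * 1028.5 * 9.81 * 5.95^2
E = 0.125 * 1028.5 * 9.81 * 35.4025
E = 44649.57 J/m^2

44649.57


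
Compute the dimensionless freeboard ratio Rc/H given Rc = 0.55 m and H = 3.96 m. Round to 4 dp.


Relative freeboard = Rc / H
= 0.55 / 3.96
= 0.1389

0.1389


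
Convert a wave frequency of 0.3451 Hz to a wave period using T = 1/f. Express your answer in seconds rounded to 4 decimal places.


T = 1 / f
T = 1 / 0.3451
T = 2.8977 s

2.8977


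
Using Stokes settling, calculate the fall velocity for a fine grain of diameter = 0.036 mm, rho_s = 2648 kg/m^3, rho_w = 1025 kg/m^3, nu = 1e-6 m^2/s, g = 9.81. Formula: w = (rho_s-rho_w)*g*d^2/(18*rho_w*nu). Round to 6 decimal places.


w = (rho_s - rho_w) * g * d^2 / (18 * rho_w * nu)
d = 0.036 mm = 0.000036 m
rho_s - rho_w = 2648 - 1025 = 1623
Numerator = 1623 * 9.81 * (0.000036)^2 = 0.000020634432
Denominator = 18 * 1025 * 1e-6 = 0.018450
w = 0.001118 m/s

0.001118


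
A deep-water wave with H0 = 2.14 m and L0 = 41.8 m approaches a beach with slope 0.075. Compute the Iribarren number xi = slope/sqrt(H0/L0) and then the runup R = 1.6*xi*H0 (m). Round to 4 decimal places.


xi = slope / sqrt(H0/L0)
H0/L0 = 2.14/41.8 = 0.051196
sqrt(0.051196) = 0.226266
xi = 0.075 / 0.226266 = 0.331469
R = 1.6 * xi * H0 = 1.6 * 0.331469 * 2.14
R = 1.1349 m

1.1349


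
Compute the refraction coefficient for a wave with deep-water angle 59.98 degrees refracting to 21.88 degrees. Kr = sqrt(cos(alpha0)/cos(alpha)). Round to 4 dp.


Kr = sqrt(cos(alpha0) / cos(alpha))
cos(59.98) = 0.500302
cos(21.88) = 0.927966
Kr = sqrt(0.500302 / 0.927966)
Kr = sqrt(0.539138)
Kr = 0.7343

0.7343


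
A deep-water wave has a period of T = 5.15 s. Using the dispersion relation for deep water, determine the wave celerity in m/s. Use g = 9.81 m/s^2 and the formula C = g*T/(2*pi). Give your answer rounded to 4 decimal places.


We use the deep-water celerity formula:
C = g * T / (2 * pi)
C = 9.81 * 5.15 / (2 * 3.14159...)
C = 50.521500 / 6.283185
C = 8.0407 m/s

8.0407


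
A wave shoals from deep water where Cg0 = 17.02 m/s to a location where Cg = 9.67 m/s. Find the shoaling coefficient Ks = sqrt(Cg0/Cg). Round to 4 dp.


Ks = sqrt(Cg0 / Cg)
Ks = sqrt(17.02 / 9.67)
Ks = sqrt(1.7601)
Ks = 1.3267

1.3267


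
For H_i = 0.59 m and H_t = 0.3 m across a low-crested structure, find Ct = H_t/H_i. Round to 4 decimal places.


Ct = H_t / H_i
Ct = 0.3 / 0.59
Ct = 0.5085

0.5085


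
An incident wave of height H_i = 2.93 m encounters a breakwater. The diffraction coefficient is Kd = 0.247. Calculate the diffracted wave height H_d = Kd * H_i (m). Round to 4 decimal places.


H_d = Kd * H_i
H_d = 0.247 * 2.93
H_d = 0.7237 m

0.7237


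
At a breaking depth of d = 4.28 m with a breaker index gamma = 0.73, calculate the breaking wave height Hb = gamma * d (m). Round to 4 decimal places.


Hb = gamma * d
Hb = 0.73 * 4.28
Hb = 3.1244 m

3.1244


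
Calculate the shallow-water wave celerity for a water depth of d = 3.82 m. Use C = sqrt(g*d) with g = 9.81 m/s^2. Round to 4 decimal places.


Using the shallow-water approximation:
C = sqrt(g * d) = sqrt(9.81 * 3.82)
C = sqrt(37.4742)
C = 6.1216 m/s

6.1216


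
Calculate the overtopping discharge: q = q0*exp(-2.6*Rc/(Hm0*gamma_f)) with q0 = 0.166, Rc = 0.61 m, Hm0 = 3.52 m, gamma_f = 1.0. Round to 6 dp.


q = q0 * exp(-2.6 * Rc / (Hm0 * gamma_f))
Exponent = -2.6 * 0.61 / (3.52 * 1.0)
= -2.6 * 0.61 / 3.5200
= -0.450568
exp(-0.450568) = 0.637266
q = 0.166 * 0.637266
q = 0.105786 m^3/s/m

0.105786


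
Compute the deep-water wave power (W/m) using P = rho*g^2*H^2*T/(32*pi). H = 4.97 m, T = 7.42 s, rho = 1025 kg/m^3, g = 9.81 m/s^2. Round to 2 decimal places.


P = rho * g^2 * H^2 * T / (32 * pi)
P = 1025 * 9.81^2 * 4.97^2 * 7.42 / (32 * pi)
P = 1025 * 96.2361 * 24.7009 * 7.42 / 100.53096
P = 179836.86 W/m

179836.86


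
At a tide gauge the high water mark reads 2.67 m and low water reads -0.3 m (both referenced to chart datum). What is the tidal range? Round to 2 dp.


Tidal range = High water - Low water
Tidal range = 2.67 - (-0.3)
Tidal range = 2.97 m

2.97


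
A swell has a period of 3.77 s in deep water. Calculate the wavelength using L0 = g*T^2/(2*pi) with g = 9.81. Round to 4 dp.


L0 = g * T^2 / (2 * pi)
L0 = 9.81 * 3.77^2 / (2 * pi)
L0 = 9.81 * 14.2129 / 6.28319
L0 = 139.4285 / 6.28319
L0 = 22.1907 m

22.1907


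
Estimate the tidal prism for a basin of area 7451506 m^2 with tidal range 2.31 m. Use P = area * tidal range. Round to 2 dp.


Tidal prism = Area * Tidal range
P = 7451506 * 2.31
P = 17212978.86 m^3

17212978.86


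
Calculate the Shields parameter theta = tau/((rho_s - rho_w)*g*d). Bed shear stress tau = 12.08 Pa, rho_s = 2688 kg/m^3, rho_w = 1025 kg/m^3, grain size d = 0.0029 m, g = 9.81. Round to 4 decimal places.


theta = tau / ((rho_s - rho_w) * g * d)
rho_s - rho_w = 2688 - 1025 = 1663
Denominator = 1663 * 9.81 * 0.0029 = 47.310687
theta = 12.08 / 47.310687
theta = 0.2553

0.2553


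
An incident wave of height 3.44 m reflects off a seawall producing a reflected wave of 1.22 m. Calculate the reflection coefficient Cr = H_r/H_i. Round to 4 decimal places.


Cr = H_r / H_i
Cr = 1.22 / 3.44
Cr = 0.3547

0.3547


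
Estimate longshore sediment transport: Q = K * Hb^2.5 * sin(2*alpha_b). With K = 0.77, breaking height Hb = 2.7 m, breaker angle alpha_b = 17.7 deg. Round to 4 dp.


Q = K * Hb^2.5 * sin(2 * alpha_b)
Hb^2.5 = 2.7^2.5 = 11.978692
sin(2 * 17.7) = sin(35.4) = 0.579281
Q = 0.77 * 11.978692 * 0.579281
Q = 5.3431 m^3/s

5.3431


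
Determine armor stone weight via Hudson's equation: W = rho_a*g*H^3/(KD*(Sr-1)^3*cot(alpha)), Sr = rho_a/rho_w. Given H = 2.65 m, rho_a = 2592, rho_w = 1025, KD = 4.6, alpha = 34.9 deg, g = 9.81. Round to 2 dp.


Sr = rho_a / rho_w = 2592 / 1025 = 2.528780
(Sr - 1) = 1.528780
(Sr - 1)^3 = 3.573020
cot(34.9) = 1 / tan(34.9) = 1 / 0.697610 = 1.433466
Numerator = 2592 * 9.81 * 2.65^3 = 473196.6119
Denominator = 4.6 * 3.573020 * 1.433466 = 23.560296
W = 473196.6119 / 23.560296
W = 20084.49 N

20084.49


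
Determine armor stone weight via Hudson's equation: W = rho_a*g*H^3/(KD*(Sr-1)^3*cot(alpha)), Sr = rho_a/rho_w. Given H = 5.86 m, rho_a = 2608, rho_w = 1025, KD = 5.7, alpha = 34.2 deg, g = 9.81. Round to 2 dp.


Sr = rho_a / rho_w = 2608 / 1025 = 2.544390
(Sr - 1) = 1.544390
(Sr - 1)^3 = 3.683589
cot(34.2) = 1 / tan(34.2) = 1 / 0.679599 = 1.471455
Numerator = 2608 * 9.81 * 5.86^3 = 5148366.3431
Denominator = 5.7 * 3.683589 * 1.471455 = 30.895347
W = 5148366.3431 / 30.895347
W = 166638.89 N

166638.89


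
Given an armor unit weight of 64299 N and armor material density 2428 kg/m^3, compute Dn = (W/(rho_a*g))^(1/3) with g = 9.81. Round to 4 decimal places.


V = W / (rho_a * g)
V = 64299 / (2428 * 9.81)
V = 64299 / 23818.68
V = 2.699520 m^3
Dn = V^(1/3) = 2.699520^(1/3)
Dn = 1.3924 m

1.3924


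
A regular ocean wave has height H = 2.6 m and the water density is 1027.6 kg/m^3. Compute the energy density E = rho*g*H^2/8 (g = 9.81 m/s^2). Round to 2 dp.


E = (1/8) * rho * g * H^2
E = (1/8) * 1027.6 * 9.81 * 2.6^2
E = 0.125 * 1027.6 * 9.81 * 6.7600
E = 8518.24 J/m^2

8518.24


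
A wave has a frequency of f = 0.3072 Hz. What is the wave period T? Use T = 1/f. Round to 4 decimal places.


T = 1 / f
T = 1 / 0.3072
T = 3.2552 s

3.2552


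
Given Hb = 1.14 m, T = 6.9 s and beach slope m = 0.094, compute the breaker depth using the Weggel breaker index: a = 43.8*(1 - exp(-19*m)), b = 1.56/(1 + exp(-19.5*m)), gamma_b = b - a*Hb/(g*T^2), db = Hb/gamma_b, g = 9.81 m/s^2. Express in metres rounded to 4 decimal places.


a = 43.8 * (1 - exp(-19 * m))
exp(-19 * 0.094) = exp(-1.7860) = 0.167629
a = 43.8 * (1 - 0.167629) = 36.457835
b = 1.56 / (1 + exp(-19.5 * m))
exp(-19.5 * 0.094) = exp(-1.8330) = 0.159933
b = 1.56 / (1 + 0.159933) = 1.344905
Hb / (g * T^2) = 1.14 / (9.81 * 6.9^2) = 1.14 / 467.0541 = 0.00244083
gamma_b = b - a * Hb/(g*T^2) = 1.344905 - 36.457835 * 0.00244083 = 1.255918
db = Hb / gamma_b = 1.14 / 1.255918
db = 0.9077 m

0.9077


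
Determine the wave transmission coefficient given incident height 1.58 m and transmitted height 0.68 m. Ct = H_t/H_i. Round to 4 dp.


Ct = H_t / H_i
Ct = 0.68 / 1.58
Ct = 0.4304

0.4304


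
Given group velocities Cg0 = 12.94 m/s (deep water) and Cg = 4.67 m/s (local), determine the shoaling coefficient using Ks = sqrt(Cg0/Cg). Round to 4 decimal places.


Ks = sqrt(Cg0 / Cg)
Ks = sqrt(12.94 / 4.67)
Ks = sqrt(2.7709)
Ks = 1.6646

1.6646


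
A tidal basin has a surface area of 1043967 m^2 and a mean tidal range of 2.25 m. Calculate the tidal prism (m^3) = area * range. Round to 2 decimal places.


Tidal prism = Area * Tidal range
P = 1043967 * 2.25
P = 2348925.75 m^3

2348925.75


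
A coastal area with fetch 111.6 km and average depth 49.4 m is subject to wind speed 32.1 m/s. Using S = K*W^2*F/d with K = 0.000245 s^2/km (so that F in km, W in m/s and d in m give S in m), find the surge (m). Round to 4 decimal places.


S = K * W^2 * F / d
W^2 = 32.1^2 = 1030.41
S = 0.000245 * 1030.41 * 111.6 / 49.4
Numerator = 0.000245 * 1030.41 * 111.6 = 28.173470
S = 28.173470 / 49.4 = 0.5703 m

0.5703


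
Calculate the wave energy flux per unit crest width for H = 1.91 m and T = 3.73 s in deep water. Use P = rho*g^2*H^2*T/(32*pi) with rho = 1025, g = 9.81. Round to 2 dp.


P = rho * g^2 * H^2 * T / (32 * pi)
P = 1025 * 9.81^2 * 1.91^2 * 3.73 / (32 * pi)
P = 1025 * 96.2361 * 3.6481 * 3.73 / 100.53096
P = 13351.73 W/m

13351.73


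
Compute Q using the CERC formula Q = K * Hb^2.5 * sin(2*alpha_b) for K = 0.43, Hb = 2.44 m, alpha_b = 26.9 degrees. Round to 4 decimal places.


Q = K * Hb^2.5 * sin(2 * alpha_b)
Hb^2.5 = 2.44^2.5 = 9.299820
sin(2 * 26.9) = sin(53.8) = 0.806960
Q = 0.43 * 9.299820 * 0.806960
Q = 3.2270 m^3/s

3.2270


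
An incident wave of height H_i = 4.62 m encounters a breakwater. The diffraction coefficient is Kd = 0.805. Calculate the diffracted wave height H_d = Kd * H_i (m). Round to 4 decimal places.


H_d = Kd * H_i
H_d = 0.805 * 4.62
H_d = 3.7191 m

3.7191


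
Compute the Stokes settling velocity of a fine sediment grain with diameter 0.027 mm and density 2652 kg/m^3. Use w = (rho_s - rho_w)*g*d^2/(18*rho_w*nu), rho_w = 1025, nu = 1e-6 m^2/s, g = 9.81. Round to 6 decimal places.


w = (rho_s - rho_w) * g * d^2 / (18 * rho_w * nu)
d = 0.027 mm = 0.000027 m
rho_s - rho_w = 2652 - 1025 = 1627
Numerator = 1627 * 9.81 * (0.000027)^2 = 0.000011635474
Denominator = 18 * 1025 * 1e-6 = 0.018450
w = 0.000631 m/s

0.000631


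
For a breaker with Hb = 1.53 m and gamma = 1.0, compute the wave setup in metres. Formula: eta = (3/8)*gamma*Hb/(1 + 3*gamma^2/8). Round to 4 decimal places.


eta = (3/8) * gamma * Hb / (1 + 3*gamma^2/8)
Numerator = (3/8) * 1.0 * 1.53 = 0.573750
Denominator = 1 + 3*1.0^2/8 = 1 + 0.375000 = 1.375000
eta = 0.573750 / 1.375000
eta = 0.4173 m

0.4173


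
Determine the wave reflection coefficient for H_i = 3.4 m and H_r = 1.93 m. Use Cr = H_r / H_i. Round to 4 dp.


Cr = H_r / H_i
Cr = 1.93 / 3.4
Cr = 0.5676

0.5676


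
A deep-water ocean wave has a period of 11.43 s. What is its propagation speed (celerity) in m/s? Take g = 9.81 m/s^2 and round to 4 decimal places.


We use the deep-water celerity formula:
C = g * T / (2 * pi)
C = 9.81 * 11.43 / (2 * 3.14159...)
C = 112.128300 / 6.283185
C = 17.8458 m/s

17.8458


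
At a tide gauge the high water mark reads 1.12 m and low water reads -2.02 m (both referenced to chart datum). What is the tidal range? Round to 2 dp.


Tidal range = High water - Low water
Tidal range = 1.12 - (-2.02)
Tidal range = 3.14 m

3.14


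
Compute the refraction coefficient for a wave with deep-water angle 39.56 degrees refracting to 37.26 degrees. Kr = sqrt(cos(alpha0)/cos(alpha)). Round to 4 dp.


Kr = sqrt(cos(alpha0) / cos(alpha))
cos(39.56) = 0.770958
cos(37.26) = 0.795896
Kr = sqrt(0.770958 / 0.795896)
Kr = sqrt(0.968666)
Kr = 0.9842

0.9842


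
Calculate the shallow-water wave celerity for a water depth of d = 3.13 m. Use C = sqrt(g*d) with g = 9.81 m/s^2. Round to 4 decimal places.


Using the shallow-water approximation:
C = sqrt(g * d) = sqrt(9.81 * 3.13)
C = sqrt(30.7053)
C = 5.5412 m/s

5.5412


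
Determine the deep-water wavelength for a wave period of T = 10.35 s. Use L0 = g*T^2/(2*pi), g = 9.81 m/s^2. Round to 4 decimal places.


L0 = g * T^2 / (2 * pi)
L0 = 9.81 * 10.35^2 / (2 * pi)
L0 = 9.81 * 107.1225 / 6.28319
L0 = 1050.8717 / 6.28319
L0 = 167.2514 m

167.2514


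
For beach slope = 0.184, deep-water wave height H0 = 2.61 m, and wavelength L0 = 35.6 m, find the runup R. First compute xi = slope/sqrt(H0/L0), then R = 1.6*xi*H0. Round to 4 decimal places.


xi = slope / sqrt(H0/L0)
H0/L0 = 2.61/35.6 = 0.073315
sqrt(0.073315) = 0.270767
xi = 0.184 / 0.270767 = 0.679552
R = 1.6 * xi * H0 = 1.6 * 0.679552 * 2.61
R = 2.8378 m

2.8378


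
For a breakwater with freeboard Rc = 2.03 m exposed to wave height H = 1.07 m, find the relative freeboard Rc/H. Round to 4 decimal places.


Relative freeboard = Rc / H
= 2.03 / 1.07
= 1.8972

1.8972


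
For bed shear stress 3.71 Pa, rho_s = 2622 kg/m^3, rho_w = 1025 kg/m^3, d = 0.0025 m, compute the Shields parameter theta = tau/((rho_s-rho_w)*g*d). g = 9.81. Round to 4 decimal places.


theta = tau / ((rho_s - rho_w) * g * d)
rho_s - rho_w = 2622 - 1025 = 1597
Denominator = 1597 * 9.81 * 0.0025 = 39.166425
theta = 3.71 / 39.166425
theta = 0.0947

0.0947


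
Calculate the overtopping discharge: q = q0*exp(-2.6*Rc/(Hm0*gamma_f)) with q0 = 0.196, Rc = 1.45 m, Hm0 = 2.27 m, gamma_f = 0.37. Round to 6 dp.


q = q0 * exp(-2.6 * Rc / (Hm0 * gamma_f))
Exponent = -2.6 * 1.45 / (2.27 * 0.37)
= -2.6 * 1.45 / 0.8399
= -4.488630
exp(-4.488630) = 0.011236
q = 0.196 * 0.011236
q = 0.002202 m^3/s/m

0.002202


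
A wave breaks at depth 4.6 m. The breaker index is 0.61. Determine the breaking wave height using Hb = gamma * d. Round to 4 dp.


Hb = gamma * d
Hb = 0.61 * 4.6
Hb = 2.8060 m

2.8060


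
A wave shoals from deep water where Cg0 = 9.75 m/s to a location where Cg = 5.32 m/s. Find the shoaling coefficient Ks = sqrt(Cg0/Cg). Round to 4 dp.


Ks = sqrt(Cg0 / Cg)
Ks = sqrt(9.75 / 5.32)
Ks = sqrt(1.8327)
Ks = 1.3538

1.3538


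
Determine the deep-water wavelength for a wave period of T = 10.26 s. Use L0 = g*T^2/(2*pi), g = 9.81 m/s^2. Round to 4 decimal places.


L0 = g * T^2 / (2 * pi)
L0 = 9.81 * 10.26^2 / (2 * pi)
L0 = 9.81 * 105.2676 / 6.28319
L0 = 1032.6752 / 6.28319
L0 = 164.3554 m

164.3554


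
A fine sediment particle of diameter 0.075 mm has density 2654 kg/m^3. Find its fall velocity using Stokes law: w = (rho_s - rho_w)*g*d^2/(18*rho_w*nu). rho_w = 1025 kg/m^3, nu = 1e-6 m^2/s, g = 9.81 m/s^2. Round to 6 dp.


w = (rho_s - rho_w) * g * d^2 / (18 * rho_w * nu)
d = 0.075 mm = 0.000075 m
rho_s - rho_w = 2654 - 1025 = 1629
Numerator = 1629 * 9.81 * (0.000075)^2 = 0.000089890256
Denominator = 18 * 1025 * 1e-6 = 0.018450
w = 0.004872 m/s

0.004872


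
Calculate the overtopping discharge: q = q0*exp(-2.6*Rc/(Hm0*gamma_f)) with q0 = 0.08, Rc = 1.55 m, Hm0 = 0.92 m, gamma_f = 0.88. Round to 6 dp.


q = q0 * exp(-2.6 * Rc / (Hm0 * gamma_f))
Exponent = -2.6 * 1.55 / (0.92 * 0.88)
= -2.6 * 1.55 / 0.8096
= -4.977767
exp(-4.977767) = 0.006889
q = 0.08 * 0.006889
q = 0.000551 m^3/s/m

0.000551


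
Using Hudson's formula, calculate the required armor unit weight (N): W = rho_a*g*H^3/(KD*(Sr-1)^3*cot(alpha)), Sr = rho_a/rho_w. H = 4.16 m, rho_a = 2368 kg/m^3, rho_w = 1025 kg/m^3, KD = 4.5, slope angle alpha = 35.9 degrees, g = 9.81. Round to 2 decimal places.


Sr = rho_a / rho_w = 2368 / 1025 = 2.310244
(Sr - 1) = 1.310244
(Sr - 1)^3 = 2.249347
cot(35.9) = 1 / tan(35.9) = 1 / 0.723879 = 1.381446
Numerator = 2368 * 9.81 * 4.16^3 = 1672363.5654
Denominator = 4.5 * 2.249347 * 1.381446 = 13.983079
W = 1672363.5654 / 13.983079
W = 119599.09 N

119599.09


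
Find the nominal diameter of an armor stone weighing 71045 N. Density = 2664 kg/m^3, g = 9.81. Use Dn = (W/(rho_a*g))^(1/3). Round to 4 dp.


V = W / (rho_a * g)
V = 71045 / (2664 * 9.81)
V = 71045 / 26133.84
V = 2.718506 m^3
Dn = V^(1/3) = 2.718506^(1/3)
Dn = 1.3957 m

1.3957


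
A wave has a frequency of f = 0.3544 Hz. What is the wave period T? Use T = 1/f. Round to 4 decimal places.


T = 1 / f
T = 1 / 0.3544
T = 2.8217 s

2.8217


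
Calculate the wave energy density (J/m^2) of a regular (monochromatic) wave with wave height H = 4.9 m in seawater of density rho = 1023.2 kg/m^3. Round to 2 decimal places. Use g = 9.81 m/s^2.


E = (1/8) * rho * g * H^2
E = (1/8) * 1023.2 * 9.81 * 4.9^2
E = 0.125 * 1023.2 * 9.81 * 24.0100
E = 30125.32 J/m^2

30125.32


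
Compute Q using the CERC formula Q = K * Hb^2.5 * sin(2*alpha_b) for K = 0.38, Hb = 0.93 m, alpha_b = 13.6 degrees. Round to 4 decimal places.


Q = K * Hb^2.5 * sin(2 * alpha_b)
Hb^2.5 = 0.93^2.5 = 0.834079
sin(2 * 13.6) = sin(27.2) = 0.457098
Q = 0.38 * 0.834079 * 0.457098
Q = 0.1449 m^3/s

0.1449


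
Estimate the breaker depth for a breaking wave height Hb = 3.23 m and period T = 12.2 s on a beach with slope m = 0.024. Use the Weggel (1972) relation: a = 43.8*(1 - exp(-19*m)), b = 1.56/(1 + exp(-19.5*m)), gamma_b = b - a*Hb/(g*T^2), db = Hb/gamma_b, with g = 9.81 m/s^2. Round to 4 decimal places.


a = 43.8 * (1 - exp(-19 * m))
exp(-19 * 0.024) = exp(-0.4560) = 0.633814
a = 43.8 * (1 - 0.633814) = 16.038954
b = 1.56 / (1 + exp(-19.5 * m))
exp(-19.5 * 0.024) = exp(-0.4680) = 0.626254
b = 1.56 / (1 + 0.626254) = 0.959260
Hb / (g * T^2) = 3.23 / (9.81 * 12.2^2) = 3.23 / 1460.1204 = 0.00221215
gamma_b = b - a * Hb/(g*T^2) = 0.959260 - 16.038954 * 0.00221215 = 0.923780
db = Hb / gamma_b = 3.23 / 0.923780
db = 3.4965 m

3.4965


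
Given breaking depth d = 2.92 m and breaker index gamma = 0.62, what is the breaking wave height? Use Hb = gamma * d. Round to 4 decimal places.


Hb = gamma * d
Hb = 0.62 * 2.92
Hb = 1.8104 m

1.8104


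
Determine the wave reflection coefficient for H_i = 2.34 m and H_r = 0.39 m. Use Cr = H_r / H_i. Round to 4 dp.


Cr = H_r / H_i
Cr = 0.39 / 2.34
Cr = 0.1667

0.1667


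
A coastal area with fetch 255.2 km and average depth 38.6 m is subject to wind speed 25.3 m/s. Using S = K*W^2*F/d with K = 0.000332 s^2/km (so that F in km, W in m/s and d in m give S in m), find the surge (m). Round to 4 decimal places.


S = K * W^2 * F / d
W^2 = 25.3^2 = 640.09
S = 0.000332 * 640.09 * 255.2 / 38.6
Numerator = 0.000332 * 640.09 * 255.2 = 54.232521
S = 54.232521 / 38.6 = 1.4050 m

1.4050


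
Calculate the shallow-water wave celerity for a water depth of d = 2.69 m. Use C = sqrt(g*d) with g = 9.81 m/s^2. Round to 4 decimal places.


Using the shallow-water approximation:
C = sqrt(g * d) = sqrt(9.81 * 2.69)
C = sqrt(26.3889)
C = 5.1370 m/s

5.1370


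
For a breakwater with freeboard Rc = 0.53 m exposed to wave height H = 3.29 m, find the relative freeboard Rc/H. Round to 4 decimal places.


Relative freeboard = Rc / H
= 0.53 / 3.29
= 0.1611

0.1611


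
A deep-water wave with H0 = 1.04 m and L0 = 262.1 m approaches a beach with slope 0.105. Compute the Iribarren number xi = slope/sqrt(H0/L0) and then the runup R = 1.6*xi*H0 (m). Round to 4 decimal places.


xi = slope / sqrt(H0/L0)
H0/L0 = 1.04/262.1 = 0.003968
sqrt(0.003968) = 0.062992
xi = 0.105 / 0.062992 = 1.666887
R = 1.6 * xi * H0 = 1.6 * 1.666887 * 1.04
R = 2.7737 m

2.7737


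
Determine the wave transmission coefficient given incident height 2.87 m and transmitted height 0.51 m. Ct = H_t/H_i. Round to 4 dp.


Ct = H_t / H_i
Ct = 0.51 / 2.87
Ct = 0.1777

0.1777


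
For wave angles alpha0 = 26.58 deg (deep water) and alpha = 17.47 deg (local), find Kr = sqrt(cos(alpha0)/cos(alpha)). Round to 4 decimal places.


Kr = sqrt(cos(alpha0) / cos(alpha))
cos(26.58) = 0.894310
cos(17.47) = 0.953874
Kr = sqrt(0.894310 / 0.953874)
Kr = sqrt(0.937556)
Kr = 0.9683

0.9683


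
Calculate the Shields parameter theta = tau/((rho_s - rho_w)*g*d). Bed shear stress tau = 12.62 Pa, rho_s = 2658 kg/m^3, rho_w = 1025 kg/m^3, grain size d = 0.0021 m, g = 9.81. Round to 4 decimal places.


theta = tau / ((rho_s - rho_w) * g * d)
rho_s - rho_w = 2658 - 1025 = 1633
Denominator = 1633 * 9.81 * 0.0021 = 33.641433
theta = 12.62 / 33.641433
theta = 0.3751

0.3751


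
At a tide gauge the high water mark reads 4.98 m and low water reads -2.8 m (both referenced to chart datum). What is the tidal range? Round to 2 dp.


Tidal range = High water - Low water
Tidal range = 4.98 - (-2.8)
Tidal range = 7.78 m

7.78


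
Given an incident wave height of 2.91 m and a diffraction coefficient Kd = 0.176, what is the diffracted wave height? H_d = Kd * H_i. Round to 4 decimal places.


H_d = Kd * H_i
H_d = 0.176 * 2.91
H_d = 0.5122 m

0.5122


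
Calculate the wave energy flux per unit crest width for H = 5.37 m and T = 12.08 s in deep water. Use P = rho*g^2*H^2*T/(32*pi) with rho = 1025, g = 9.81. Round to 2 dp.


P = rho * g^2 * H^2 * T / (32 * pi)
P = 1025 * 9.81^2 * 5.37^2 * 12.08 / (32 * pi)
P = 1025 * 96.2361 * 28.8369 * 12.08 / 100.53096
P = 341804.31 W/m

341804.31


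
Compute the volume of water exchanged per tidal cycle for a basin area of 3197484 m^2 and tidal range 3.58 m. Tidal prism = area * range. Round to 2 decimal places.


Tidal prism = Area * Tidal range
P = 3197484 * 3.58
P = 11446992.72 m^3

11446992.72


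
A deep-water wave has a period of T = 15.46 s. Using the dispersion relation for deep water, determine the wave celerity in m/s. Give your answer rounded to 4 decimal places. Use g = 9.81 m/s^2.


We use the deep-water celerity formula:
C = g * T / (2 * pi)
C = 9.81 * 15.46 / (2 * 3.14159...)
C = 151.662600 / 6.283185
C = 24.1379 m/s

24.1379
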